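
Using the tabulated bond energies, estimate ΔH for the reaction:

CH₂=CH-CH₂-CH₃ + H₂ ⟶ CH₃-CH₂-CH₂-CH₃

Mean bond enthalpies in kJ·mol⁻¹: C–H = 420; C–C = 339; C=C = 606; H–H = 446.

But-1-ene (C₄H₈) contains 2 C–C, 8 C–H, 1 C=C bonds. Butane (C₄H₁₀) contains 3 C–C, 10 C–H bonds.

ΔH ≈ −127 kJ

Bonds broken (reactants):
  C–C: 2 × 339 = 678
  C–H: 8 × 420 = 3360
  C=C: 1 × 606 = 606
  H–H: 1 × 446 = 446
  Σ(broken) = 5090 kJ
Bonds formed (products):
  C–C: 3 × 339 = 1017
  C–H: 10 × 420 = 4200
  Σ(formed) = 5217 kJ
ΔH = Σ(broken) − Σ(formed) = 5090 − 5217 = −127 kJ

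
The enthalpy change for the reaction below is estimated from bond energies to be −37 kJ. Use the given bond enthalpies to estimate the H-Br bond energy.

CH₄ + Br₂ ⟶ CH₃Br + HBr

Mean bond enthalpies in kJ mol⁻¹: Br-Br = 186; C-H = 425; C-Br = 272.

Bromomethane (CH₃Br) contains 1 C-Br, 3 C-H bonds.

D(H-Br) ≈ 376 kJ/mol

Let D be the H-Br bond energy.
Σ(broken) = 1×186 + 4×425 = 1886
Σ(formed) = 1×272 + 3×425 + 1×D = 1547 + D
ΔH = Σ(broken) − Σ(formed) = (1886) − (1547 + D) = +339 − D
Setting this equal to −37 kJ gives D = 376 kJ/mol.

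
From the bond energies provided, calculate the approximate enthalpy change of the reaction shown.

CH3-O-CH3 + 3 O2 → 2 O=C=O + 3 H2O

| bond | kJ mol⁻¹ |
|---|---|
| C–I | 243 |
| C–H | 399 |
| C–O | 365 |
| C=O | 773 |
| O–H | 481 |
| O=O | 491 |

Bonds broken (reactants):
  C–H: 6 × 399 = 2394
  C–O: 2 × 365 = 730
  O=O: 3 × 491 = 1473
  Σ(broken) = 4597 kJ
Bonds formed (products):
  C=O: 4 × 773 = 3092
  O–H: 6 × 481 = 2886
  Σ(formed) = 5978 kJ
ΔH = Σ(broken) − Σ(formed) = 4597 − 5978 = −1381 kJ

ΔH ≈ −1381 kJ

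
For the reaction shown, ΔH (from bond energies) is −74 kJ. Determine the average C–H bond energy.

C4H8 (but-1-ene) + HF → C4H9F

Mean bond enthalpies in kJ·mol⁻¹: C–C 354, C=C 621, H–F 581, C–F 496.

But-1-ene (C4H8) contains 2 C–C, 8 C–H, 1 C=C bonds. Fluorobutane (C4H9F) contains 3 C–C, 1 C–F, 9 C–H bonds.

Let D be the C–H bond energy.
Σ(broken) = 2×354 + 8×D + 1×621 + 1×581 = 1910 + 8D
Σ(formed) = 3×354 + 1×496 + 9×D = 1558 + 9D
ΔH = Σ(broken) − Σ(formed) = (1910 + 8D) − (1558 + 9D) = +352 − D
Setting this equal to −74 kJ gives D = 426 kJ/mol.

D(C–H) ≈ 426 kJ/mol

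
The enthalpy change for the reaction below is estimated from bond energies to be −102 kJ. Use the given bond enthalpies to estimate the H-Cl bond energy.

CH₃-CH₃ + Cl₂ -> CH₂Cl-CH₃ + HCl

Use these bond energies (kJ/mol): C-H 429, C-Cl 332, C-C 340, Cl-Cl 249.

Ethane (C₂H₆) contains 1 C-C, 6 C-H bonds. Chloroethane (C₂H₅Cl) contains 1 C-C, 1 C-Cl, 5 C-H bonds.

D(H-Cl) ≈ 448 kJ/mol

Let D be the H-Cl bond energy.
Σ(broken) = 1×340 + 6×429 + 1×249 = 3163
Σ(formed) = 1×340 + 1×332 + 5×429 + 1×D = 2817 + D
ΔH = Σ(broken) − Σ(formed) = (3163) − (2817 + D) = +346 − D
Setting this equal to −102 kJ gives D = 448 kJ/mol.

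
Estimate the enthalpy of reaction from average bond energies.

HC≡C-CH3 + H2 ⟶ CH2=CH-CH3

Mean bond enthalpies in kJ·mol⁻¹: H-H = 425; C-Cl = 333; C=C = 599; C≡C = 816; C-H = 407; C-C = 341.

Bonds broken (reactants):
  C≡C: 1 × 816 = 816
  C-C: 1 × 341 = 341
  C-H: 4 × 407 = 1628
  H-H: 1 × 425 = 425
  Σ(broken) = 3210 kJ
Bonds formed (products):
  C-C: 1 × 341 = 341
  C-H: 6 × 407 = 2442
  C=C: 1 × 599 = 599
  Σ(formed) = 3382 kJ
ΔH = Σ(broken) − Σ(formed) = 3210 − 3382 = −172 kJ

ΔH ≈ −172 kJ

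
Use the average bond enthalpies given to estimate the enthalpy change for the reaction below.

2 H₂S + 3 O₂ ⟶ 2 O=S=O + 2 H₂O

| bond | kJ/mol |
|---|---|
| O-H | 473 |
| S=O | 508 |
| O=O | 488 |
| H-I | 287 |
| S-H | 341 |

Bonds broken (reactants):
  O=O: 3 × 488 = 1464
  S-H: 4 × 341 = 1364
  Σ(broken) = 2828 kJ
Bonds formed (products):
  O-H: 4 × 473 = 1892
  S=O: 4 × 508 = 2032
  Σ(formed) = 3924 kJ
ΔH = Σ(broken) − Σ(formed) = 2828 − 3924 = −1096 kJ

ΔH ≈ −1096 kJ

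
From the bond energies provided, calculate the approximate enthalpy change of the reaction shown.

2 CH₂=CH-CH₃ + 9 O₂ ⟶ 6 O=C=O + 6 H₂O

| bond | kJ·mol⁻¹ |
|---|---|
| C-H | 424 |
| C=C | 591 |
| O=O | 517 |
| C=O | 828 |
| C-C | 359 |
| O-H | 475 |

ΔH ≈ −3995 kJ

Bonds broken (reactants):
  C-C: 2 × 359 = 718
  C-H: 12 × 424 = 5088
  C=C: 2 × 591 = 1182
  O=O: 9 × 517 = 4653
  Σ(broken) = 11641 kJ
Bonds formed (products):
  C=O: 12 × 828 = 9936
  O-H: 12 × 475 = 5700
  Σ(formed) = 15636 kJ
ΔH = Σ(broken) − Σ(formed) = 11641 − 15636 = −3995 kJ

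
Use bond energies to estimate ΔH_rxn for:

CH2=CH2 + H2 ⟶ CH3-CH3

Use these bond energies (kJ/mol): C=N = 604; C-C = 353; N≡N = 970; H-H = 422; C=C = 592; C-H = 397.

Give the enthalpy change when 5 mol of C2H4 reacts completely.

Bonds broken (reactants):
  C-H: 4 × 397 = 1588
  C=C: 1 × 592 = 592
  H-H: 1 × 422 = 422
  Σ(broken) = 2602 kJ
Bonds formed (products):
  C-C: 1 × 353 = 353
  C-H: 6 × 397 = 2382
  Σ(formed) = 2735 kJ
ΔH = Σ(broken) − Σ(formed) = 2602 − 2735 = −133 kJ
For 5× the reaction as written: 5 × (−133) = −665 kJ

ΔH = −665 kJ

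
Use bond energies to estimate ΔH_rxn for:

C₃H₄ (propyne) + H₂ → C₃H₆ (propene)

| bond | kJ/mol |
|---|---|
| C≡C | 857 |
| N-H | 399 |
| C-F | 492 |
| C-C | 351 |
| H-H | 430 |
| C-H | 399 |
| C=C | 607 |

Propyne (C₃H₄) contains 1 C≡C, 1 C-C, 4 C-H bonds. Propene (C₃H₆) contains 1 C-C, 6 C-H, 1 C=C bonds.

ΔH ≈ −118 kJ

Bonds broken (reactants):
  C≡C: 1 × 857 = 857
  C-C: 1 × 351 = 351
  C-H: 4 × 399 = 1596
  H-H: 1 × 430 = 430
  Σ(broken) = 3234 kJ
Bonds formed (products):
  C-C: 1 × 351 = 351
  C-H: 6 × 399 = 2394
  C=C: 1 × 607 = 607
  Σ(formed) = 3352 kJ
ΔH = Σ(broken) − Σ(formed) = 3234 − 3352 = −118 kJ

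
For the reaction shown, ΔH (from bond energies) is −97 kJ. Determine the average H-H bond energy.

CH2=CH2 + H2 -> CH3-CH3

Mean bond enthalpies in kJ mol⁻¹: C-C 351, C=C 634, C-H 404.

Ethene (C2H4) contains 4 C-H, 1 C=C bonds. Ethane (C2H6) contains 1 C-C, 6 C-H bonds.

Let D be the H-H bond energy.
Σ(broken) = 4×404 + 1×634 + 1×D = 2250 + D
Σ(formed) = 1×351 + 6×404 = 2775
ΔH = Σ(broken) − Σ(formed) = (2250 + D) − (2775) = −525 + D
Setting this equal to −97 kJ gives D = 428 kJ/mol.

D(H-H) ≈ 428 kJ/mol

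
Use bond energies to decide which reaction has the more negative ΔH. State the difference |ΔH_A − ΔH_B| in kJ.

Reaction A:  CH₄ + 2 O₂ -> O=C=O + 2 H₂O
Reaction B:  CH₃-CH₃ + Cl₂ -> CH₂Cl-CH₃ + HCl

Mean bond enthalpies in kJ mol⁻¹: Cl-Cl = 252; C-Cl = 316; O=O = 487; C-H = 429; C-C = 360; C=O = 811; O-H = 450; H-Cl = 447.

Reaction A, by 650 kJ

Reaction A:
  Bonds broken (reactants):
    C-H: 4 × 429 = 1716
    O=O: 2 × 487 = 974
    Σ(broken) = 2690 kJ
  Bonds formed (products):
    C=O: 2 × 811 = 1622
    O-H: 4 × 450 = 1800
    Σ(formed) = 3422 kJ
  ΔH_A = 2690 − 3422 = −732 kJ
Reaction B:
  Bonds broken (reactants):
    C-C: 1 × 360 = 360
    C-H: 6 × 429 = 2574
    Cl-Cl: 1 × 252 = 252
    Σ(broken) = 3186 kJ
  Bonds formed (products):
    C-C: 1 × 360 = 360
    C-Cl: 1 × 316 = 316
    C-H: 5 × 429 = 2145
    H-Cl: 1 × 447 = 447
    Σ(formed) = 3268 kJ
  ΔH_B = 3186 − 3268 = −82 kJ
ΔH_A − ΔH_B = −650 kJ, so reaction A has the more negative ΔH; |ΔH_A − ΔH_B| = 650 kJ.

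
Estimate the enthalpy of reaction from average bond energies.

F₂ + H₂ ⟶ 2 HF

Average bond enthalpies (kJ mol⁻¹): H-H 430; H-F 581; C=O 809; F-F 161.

ΔH ≈ −571 kJ

Bonds broken (reactants):
  F-F: 1 × 161 = 161
  H-H: 1 × 430 = 430
  Σ(broken) = 591 kJ
Bonds formed (products):
  H-F: 2 × 581 = 1162
  Σ(formed) = 1162 kJ
ΔH = Σ(broken) − Σ(formed) = 591 − 1162 = −571 kJ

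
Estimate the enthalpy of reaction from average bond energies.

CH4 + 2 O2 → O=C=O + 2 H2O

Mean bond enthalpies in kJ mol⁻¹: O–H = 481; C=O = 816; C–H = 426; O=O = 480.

ΔH ≈ −892 kJ

Bonds broken (reactants):
  C–H: 4 × 426 = 1704
  O=O: 2 × 480 = 960
  Σ(broken) = 2664 kJ
Bonds formed (products):
  C=O: 2 × 816 = 1632
  O–H: 4 × 481 = 1924
  Σ(formed) = 3556 kJ
ΔH = Σ(broken) − Σ(formed) = 2664 − 3556 = −892 kJ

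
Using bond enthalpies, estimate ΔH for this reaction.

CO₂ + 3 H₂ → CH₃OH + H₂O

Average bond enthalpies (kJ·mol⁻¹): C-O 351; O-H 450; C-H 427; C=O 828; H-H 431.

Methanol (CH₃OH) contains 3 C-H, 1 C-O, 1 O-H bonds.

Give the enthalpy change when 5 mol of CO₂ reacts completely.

ΔH = −165 kJ

Bonds broken (reactants):
  C=O: 2 × 828 = 1656
  H-H: 3 × 431 = 1293
  Σ(broken) = 2949 kJ
Bonds formed (products):
  C-H: 3 × 427 = 1281
  C-O: 1 × 351 = 351
  O-H: 3 × 450 = 1350
  Σ(formed) = 2982 kJ
ΔH = Σ(broken) − Σ(formed) = 2949 − 2982 = −33 kJ
For 5× the reaction as written: 5 × (−33) = −165 kJ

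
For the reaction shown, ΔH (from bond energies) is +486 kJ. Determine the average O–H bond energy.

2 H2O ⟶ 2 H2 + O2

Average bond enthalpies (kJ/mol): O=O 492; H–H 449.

D(O–H) ≈ 469 kJ/mol

Let D be the O–H bond energy.
Σ(broken) = 4×D = 4D
Σ(formed) = 2×449 + 1×492 = 1390
ΔH = Σ(broken) − Σ(formed) = (4D) − (1390) = −1390 + 4D
Setting this equal to +486 kJ gives 4D = 1876, so D = 469 kJ/mol.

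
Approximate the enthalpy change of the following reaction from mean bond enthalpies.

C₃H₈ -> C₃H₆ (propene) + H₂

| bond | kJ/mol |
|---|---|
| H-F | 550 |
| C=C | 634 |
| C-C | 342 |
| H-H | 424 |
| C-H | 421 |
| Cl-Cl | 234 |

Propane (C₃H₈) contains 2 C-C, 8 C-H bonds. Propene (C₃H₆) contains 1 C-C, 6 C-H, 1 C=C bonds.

Bonds broken (reactants):
  C-C: 2 × 342 = 684
  C-H: 8 × 421 = 3368
  Σ(broken) = 4052 kJ
Bonds formed (products):
  C-C: 1 × 342 = 342
  C-H: 6 × 421 = 2526
  C=C: 1 × 634 = 634
  H-H: 1 × 424 = 424
  Σ(formed) = 3926 kJ
ΔH = Σ(broken) − Σ(formed) = 4052 − 3926 = +126 kJ

ΔH ≈ +126 kJ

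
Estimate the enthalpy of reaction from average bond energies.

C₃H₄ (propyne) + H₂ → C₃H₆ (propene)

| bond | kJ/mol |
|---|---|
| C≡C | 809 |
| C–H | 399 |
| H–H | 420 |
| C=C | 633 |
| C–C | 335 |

ΔH ≈ −202 kJ

Bonds broken (reactants):
  C≡C: 1 × 809 = 809
  C–C: 1 × 335 = 335
  C–H: 4 × 399 = 1596
  H–H: 1 × 420 = 420
  Σ(broken) = 3160 kJ
Bonds formed (products):
  C–C: 1 × 335 = 335
  C–H: 6 × 399 = 2394
  C=C: 1 × 633 = 633
  Σ(formed) = 3362 kJ
ΔH = Σ(broken) − Σ(formed) = 3160 − 3362 = −202 kJ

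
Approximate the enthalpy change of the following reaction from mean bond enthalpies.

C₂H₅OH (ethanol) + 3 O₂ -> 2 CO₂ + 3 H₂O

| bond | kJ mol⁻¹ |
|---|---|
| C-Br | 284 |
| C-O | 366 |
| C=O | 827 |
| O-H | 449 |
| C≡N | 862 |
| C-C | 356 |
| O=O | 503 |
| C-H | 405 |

ΔH ≈ −1297 kJ

Bonds broken (reactants):
  C-C: 1 × 356 = 356
  C-H: 5 × 405 = 2025
  C-O: 1 × 366 = 366
  O-H: 1 × 449 = 449
  O=O: 3 × 503 = 1509
  Σ(broken) = 4705 kJ
Bonds formed (products):
  C=O: 4 × 827 = 3308
  O-H: 6 × 449 = 2694
  Σ(formed) = 6002 kJ
ΔH = Σ(broken) − Σ(formed) = 4705 − 6002 = −1297 kJ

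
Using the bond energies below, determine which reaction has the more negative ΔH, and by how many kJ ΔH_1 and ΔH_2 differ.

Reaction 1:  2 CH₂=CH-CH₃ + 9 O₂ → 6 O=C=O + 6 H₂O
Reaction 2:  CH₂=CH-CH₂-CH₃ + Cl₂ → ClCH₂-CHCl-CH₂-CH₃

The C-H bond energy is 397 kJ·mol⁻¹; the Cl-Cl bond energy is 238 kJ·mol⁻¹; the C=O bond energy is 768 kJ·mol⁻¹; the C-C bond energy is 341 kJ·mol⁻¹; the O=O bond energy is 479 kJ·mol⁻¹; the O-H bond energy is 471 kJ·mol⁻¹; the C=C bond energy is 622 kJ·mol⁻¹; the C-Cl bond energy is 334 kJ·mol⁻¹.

Reaction 1, by 3718 kJ

Reaction 1:
  Bonds broken (reactants):
    C-C: 2 × 341 = 682
    C-H: 12 × 397 = 4764
    C=C: 2 × 622 = 1244
    O=O: 9 × 479 = 4311
    Σ(broken) = 11001 kJ
  Bonds formed (products):
    C=O: 12 × 768 = 9216
    O-H: 12 × 471 = 5652
    Σ(formed) = 14868 kJ
  ΔH_1 = 11001 − 14868 = −3867 kJ
Reaction 2:
  Bonds broken (reactants):
    C-C: 2 × 341 = 682
    C-H: 8 × 397 = 3176
    C=C: 1 × 622 = 622
    Cl-Cl: 1 × 238 = 238
    Σ(broken) = 4718 kJ
  Bonds formed (products):
    C-C: 3 × 341 = 1023
    C-Cl: 2 × 334 = 668
    C-H: 8 × 397 = 3176
    Σ(formed) = 4867 kJ
  ΔH_2 = 4718 − 4867 = −149 kJ
ΔH_1 − ΔH_2 = −3718 kJ, so reaction 1 has the more negative ΔH; |ΔH_1 − ΔH_2| = 3718 kJ.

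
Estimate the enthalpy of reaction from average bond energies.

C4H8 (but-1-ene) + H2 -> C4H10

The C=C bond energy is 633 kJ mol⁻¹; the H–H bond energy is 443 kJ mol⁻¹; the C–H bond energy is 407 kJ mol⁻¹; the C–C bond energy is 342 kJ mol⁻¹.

ΔH ≈ −80 kJ

Bonds broken (reactants):
  C–C: 2 × 342 = 684
  C–H: 8 × 407 = 3256
  C=C: 1 × 633 = 633
  H–H: 1 × 443 = 443
  Σ(broken) = 5016 kJ
Bonds formed (products):
  C–C: 3 × 342 = 1026
  C–H: 10 × 407 = 4070
  Σ(formed) = 5096 kJ
ΔH = Σ(broken) − Σ(formed) = 5016 − 5096 = −80 kJ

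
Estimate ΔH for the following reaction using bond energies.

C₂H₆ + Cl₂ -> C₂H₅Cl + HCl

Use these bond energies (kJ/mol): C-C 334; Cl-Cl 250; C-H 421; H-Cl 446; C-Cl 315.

ΔH ≈ −90 kJ

Bonds broken (reactants):
  C-C: 1 × 334 = 334
  C-H: 6 × 421 = 2526
  Cl-Cl: 1 × 250 = 250
  Σ(broken) = 3110 kJ
Bonds formed (products):
  C-C: 1 × 334 = 334
  C-Cl: 1 × 315 = 315
  C-H: 5 × 421 = 2105
  H-Cl: 1 × 446 = 446
  Σ(formed) = 3200 kJ
ΔH = Σ(broken) − Σ(formed) = 3110 − 3200 = −90 kJ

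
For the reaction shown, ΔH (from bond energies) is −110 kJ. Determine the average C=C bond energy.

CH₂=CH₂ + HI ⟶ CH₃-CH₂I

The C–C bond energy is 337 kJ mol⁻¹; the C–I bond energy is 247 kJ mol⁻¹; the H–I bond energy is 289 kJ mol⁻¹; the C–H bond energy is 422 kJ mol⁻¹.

Let D be the C=C bond energy.
Σ(broken) = 4×422 + 1×D + 1×289 = 1977 + D
Σ(formed) = 1×337 + 5×422 + 1×247 = 2694
ΔH = Σ(broken) − Σ(formed) = (1977 + D) − (2694) = −717 + D
Setting this equal to −110 kJ gives D = 607 kJ/mol.

D(C=C) ≈ 607 kJ/mol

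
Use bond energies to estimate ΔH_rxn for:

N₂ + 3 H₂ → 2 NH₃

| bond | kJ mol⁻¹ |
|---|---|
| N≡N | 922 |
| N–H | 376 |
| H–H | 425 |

ΔH ≈ −59 kJ

Bonds broken (reactants):
  H–H: 3 × 425 = 1275
  N≡N: 1 × 922 = 922
  Σ(broken) = 2197 kJ
Bonds formed (products):
  N–H: 6 × 376 = 2256
  Σ(formed) = 2256 kJ
ΔH = Σ(broken) − Σ(formed) = 2197 − 2256 = −59 kJ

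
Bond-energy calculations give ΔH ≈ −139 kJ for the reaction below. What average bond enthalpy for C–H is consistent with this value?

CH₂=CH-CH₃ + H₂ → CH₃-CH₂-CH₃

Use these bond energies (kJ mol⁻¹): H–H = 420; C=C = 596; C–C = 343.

D(C–H) ≈ 406 kJ/mol

Let D be the C–H bond energy.
Σ(broken) = 1×343 + 6×D + 1×596 + 1×420 = 1359 + 6D
Σ(formed) = 2×343 + 8×D = 686 + 8D
ΔH = Σ(broken) − Σ(formed) = (1359 + 6D) − (686 + 8D) = +673 − 2D
Setting this equal to −139 kJ gives 2D = 812, so D = 406 kJ/mol.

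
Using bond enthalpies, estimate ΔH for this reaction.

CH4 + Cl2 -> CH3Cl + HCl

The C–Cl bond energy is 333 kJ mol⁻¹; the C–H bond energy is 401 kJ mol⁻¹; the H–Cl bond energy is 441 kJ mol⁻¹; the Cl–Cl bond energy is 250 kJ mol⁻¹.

ΔH ≈ −123 kJ

Bonds broken (reactants):
  C–H: 4 × 401 = 1604
  Cl–Cl: 1 × 250 = 250
  Σ(broken) = 1854 kJ
Bonds formed (products):
  C–Cl: 1 × 333 = 333
  C–H: 3 × 401 = 1203
  H–Cl: 1 × 441 = 441
  Σ(formed) = 1977 kJ
ΔH = Σ(broken) − Σ(formed) = 1854 − 1977 = −123 kJ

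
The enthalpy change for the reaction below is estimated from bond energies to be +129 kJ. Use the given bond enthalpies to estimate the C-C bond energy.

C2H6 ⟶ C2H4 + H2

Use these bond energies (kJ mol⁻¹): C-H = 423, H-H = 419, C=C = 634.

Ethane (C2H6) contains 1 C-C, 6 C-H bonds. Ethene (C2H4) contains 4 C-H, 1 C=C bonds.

Let D be the C-C bond energy.
Σ(broken) = 1×D + 6×423 = 2538 + D
Σ(formed) = 4×423 + 1×634 + 1×419 = 2745
ΔH = Σ(broken) − Σ(formed) = (2538 + D) − (2745) = −207 + D
Setting this equal to +129 kJ gives D = 336 kJ/mol.

D(C-C) ≈ 336 kJ/mol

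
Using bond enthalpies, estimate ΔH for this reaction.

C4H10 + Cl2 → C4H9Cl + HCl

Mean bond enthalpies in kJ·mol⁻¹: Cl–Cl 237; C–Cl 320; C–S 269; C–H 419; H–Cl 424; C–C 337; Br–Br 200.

Bonds broken (reactants):
  C–C: 3 × 337 = 1011
  C–H: 10 × 419 = 4190
  Cl–Cl: 1 × 237 = 237
  Σ(broken) = 5438 kJ
Bonds formed (products):
  C–C: 3 × 337 = 1011
  C–Cl: 1 × 320 = 320
  C–H: 9 × 419 = 3771
  H–Cl: 1 × 424 = 424
  Σ(formed) = 5526 kJ
ΔH = Σ(broken) − Σ(formed) = 5438 − 5526 = −88 kJ

ΔH ≈ −88 kJ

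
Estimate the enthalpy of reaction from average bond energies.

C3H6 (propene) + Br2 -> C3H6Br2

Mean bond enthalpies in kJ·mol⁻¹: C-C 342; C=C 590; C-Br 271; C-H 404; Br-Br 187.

ΔH ≈ −107 kJ

Bonds broken (reactants):
  Br-Br: 1 × 187 = 187
  C-C: 1 × 342 = 342
  C-H: 6 × 404 = 2424
  C=C: 1 × 590 = 590
  Σ(broken) = 3543 kJ
Bonds formed (products):
  C-Br: 2 × 271 = 542
  C-C: 2 × 342 = 684
  C-H: 6 × 404 = 2424
  Σ(formed) = 3650 kJ
ΔH = Σ(broken) − Σ(formed) = 3543 − 3650 = −107 kJ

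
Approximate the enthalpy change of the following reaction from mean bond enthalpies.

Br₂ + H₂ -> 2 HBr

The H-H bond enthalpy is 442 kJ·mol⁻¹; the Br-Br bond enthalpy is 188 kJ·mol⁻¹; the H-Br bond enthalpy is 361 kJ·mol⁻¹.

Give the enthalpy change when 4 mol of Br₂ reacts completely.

Bonds broken (reactants):
  Br-Br: 1 × 188 = 188
  H-H: 1 × 442 = 442
  Σ(broken) = 630 kJ
Bonds formed (products):
  H-Br: 2 × 361 = 722
  Σ(formed) = 722 kJ
ΔH = Σ(broken) − Σ(formed) = 630 − 722 = −92 kJ
For 4× the reaction as written: 4 × (−92) = −368 kJ

ΔH = −368 kJ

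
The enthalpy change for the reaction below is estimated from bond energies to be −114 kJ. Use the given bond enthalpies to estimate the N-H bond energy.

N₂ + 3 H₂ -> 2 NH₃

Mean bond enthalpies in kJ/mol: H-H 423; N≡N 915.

Let D be the N-H bond energy.
Σ(broken) = 3×423 + 1×915 = 2184
Σ(formed) = 6×D = 6D
ΔH = Σ(broken) − Σ(formed) = (2184) − (6D) = +2184 − 6D
Setting this equal to −114 kJ gives 6D = 2298, so D = 383 kJ/mol.

D(N-H) ≈ 383 kJ/mol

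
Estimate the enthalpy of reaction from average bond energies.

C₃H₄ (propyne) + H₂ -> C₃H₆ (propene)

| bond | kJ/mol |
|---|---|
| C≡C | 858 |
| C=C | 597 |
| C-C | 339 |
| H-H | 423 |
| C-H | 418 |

ΔH ≈ −152 kJ

Bonds broken (reactants):
  C≡C: 1 × 858 = 858
  C-C: 1 × 339 = 339
  C-H: 4 × 418 = 1672
  H-H: 1 × 423 = 423
  Σ(broken) = 3292 kJ
Bonds formed (products):
  C-C: 1 × 339 = 339
  C-H: 6 × 418 = 2508
  C=C: 1 × 597 = 597
  Σ(formed) = 3444 kJ
ΔH = Σ(broken) − Σ(formed) = 3292 − 3444 = −152 kJ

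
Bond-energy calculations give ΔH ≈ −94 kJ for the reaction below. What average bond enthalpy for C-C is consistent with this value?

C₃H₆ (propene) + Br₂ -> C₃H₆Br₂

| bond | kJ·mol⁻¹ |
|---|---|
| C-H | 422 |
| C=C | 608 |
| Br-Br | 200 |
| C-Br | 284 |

Let D be the C-C bond energy.
Σ(broken) = 1×200 + 1×D + 6×422 + 1×608 = 3340 + D
Σ(formed) = 2×284 + 2×D + 6×422 = 3100 + 2D
ΔH = Σ(broken) − Σ(formed) = (3340 + D) − (3100 + 2D) = +240 − D
Setting this equal to −94 kJ gives D = 334 kJ/mol.

D(C-C) ≈ 334 kJ/mol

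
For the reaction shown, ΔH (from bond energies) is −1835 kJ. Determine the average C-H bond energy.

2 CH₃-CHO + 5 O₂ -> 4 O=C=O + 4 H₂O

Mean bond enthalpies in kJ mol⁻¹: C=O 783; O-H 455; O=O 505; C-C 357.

D(C-H) ≈ 408 kJ/mol

Let D be the C-H bond energy.
Σ(broken) = 2×357 + 8×D + 2×783 + 5×505 = 4805 + 8D
Σ(formed) = 8×783 + 8×455 = 9904
ΔH = Σ(broken) − Σ(formed) = (4805 + 8D) − (9904) = −5099 + 8D
Setting this equal to −1835 kJ gives 8D = 3264, so D = 408 kJ/mol.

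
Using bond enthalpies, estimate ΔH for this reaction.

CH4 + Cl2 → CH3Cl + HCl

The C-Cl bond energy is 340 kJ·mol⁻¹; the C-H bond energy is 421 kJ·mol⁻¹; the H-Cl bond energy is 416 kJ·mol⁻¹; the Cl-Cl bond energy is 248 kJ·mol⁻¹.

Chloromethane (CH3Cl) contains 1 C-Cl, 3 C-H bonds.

Bonds broken (reactants):
  C-H: 4 × 421 = 1684
  Cl-Cl: 1 × 248 = 248
  Σ(broken) = 1932 kJ
Bonds formed (products):
  C-Cl: 1 × 340 = 340
  C-H: 3 × 421 = 1263
  H-Cl: 1 × 416 = 416
  Σ(formed) = 2019 kJ
ΔH = Σ(broken) − Σ(formed) = 1932 − 2019 = −87 kJ

ΔH ≈ −87 kJ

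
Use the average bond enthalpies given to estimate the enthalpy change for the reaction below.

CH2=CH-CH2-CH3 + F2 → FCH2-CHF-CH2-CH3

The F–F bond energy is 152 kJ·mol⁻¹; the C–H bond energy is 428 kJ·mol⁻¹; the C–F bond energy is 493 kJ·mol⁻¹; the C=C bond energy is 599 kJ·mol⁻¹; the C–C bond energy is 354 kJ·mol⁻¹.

Bonds broken (reactants):
  C–C: 2 × 354 = 708
  C–H: 8 × 428 = 3424
  C=C: 1 × 599 = 599
  F–F: 1 × 152 = 152
  Σ(broken) = 4883 kJ
Bonds formed (products):
  C–C: 3 × 354 = 1062
  C–F: 2 × 493 = 986
  C–H: 8 × 428 = 3424
  Σ(formed) = 5472 kJ
ΔH = Σ(broken) − Σ(formed) = 4883 − 5472 = −589 kJ

ΔH ≈ −589 kJ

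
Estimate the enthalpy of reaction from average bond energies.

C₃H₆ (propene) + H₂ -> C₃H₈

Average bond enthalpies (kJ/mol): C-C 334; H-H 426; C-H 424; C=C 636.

Bonds broken (reactants):
  C-C: 1 × 334 = 334
  C-H: 6 × 424 = 2544
  C=C: 1 × 636 = 636
  H-H: 1 × 426 = 426
  Σ(broken) = 3940 kJ
Bonds formed (products):
  C-C: 2 × 334 = 668
  C-H: 8 × 424 = 3392
  Σ(formed) = 4060 kJ
ΔH = Σ(broken) − Σ(formed) = 3940 − 4060 = −120 kJ

ΔH ≈ −120 kJ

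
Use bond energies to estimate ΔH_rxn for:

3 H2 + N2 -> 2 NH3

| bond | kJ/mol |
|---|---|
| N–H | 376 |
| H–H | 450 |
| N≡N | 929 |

ΔH ≈ +23 kJ

Bonds broken (reactants):
  H–H: 3 × 450 = 1350
  N≡N: 1 × 929 = 929
  Σ(broken) = 2279 kJ
Bonds formed (products):
  N–H: 6 × 376 = 2256
  Σ(formed) = 2256 kJ
ΔH = Σ(broken) − Σ(formed) = 2279 − 2256 = +23 kJ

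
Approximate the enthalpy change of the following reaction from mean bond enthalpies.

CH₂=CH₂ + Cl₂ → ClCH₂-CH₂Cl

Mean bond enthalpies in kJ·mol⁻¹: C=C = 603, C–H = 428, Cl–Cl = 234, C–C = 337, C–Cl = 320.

Bonds broken (reactants):
  C–H: 4 × 428 = 1712
  C=C: 1 × 603 = 603
  Cl–Cl: 1 × 234 = 234
  Σ(broken) = 2549 kJ
Bonds formed (products):
  C–C: 1 × 337 = 337
  C–Cl: 2 × 320 = 640
  C–H: 4 × 428 = 1712
  Σ(formed) = 2689 kJ
ΔH = Σ(broken) − Σ(formed) = 2549 − 2689 = −140 kJ

ΔH ≈ −140 kJ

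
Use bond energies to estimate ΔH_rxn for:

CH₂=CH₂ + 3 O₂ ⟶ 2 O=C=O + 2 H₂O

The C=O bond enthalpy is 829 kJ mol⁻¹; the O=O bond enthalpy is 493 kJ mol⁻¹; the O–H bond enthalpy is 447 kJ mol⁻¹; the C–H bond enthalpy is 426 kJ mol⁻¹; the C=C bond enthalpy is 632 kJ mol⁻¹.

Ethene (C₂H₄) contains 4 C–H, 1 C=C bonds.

Bonds broken (reactants):
  C–H: 4 × 426 = 1704
  C=C: 1 × 632 = 632
  O=O: 3 × 493 = 1479
  Σ(broken) = 3815 kJ
Bonds formed (products):
  C=O: 4 × 829 = 3316
  O–H: 4 × 447 = 1788
  Σ(formed) = 5104 kJ
ΔH = Σ(broken) − Σ(formed) = 3815 − 5104 = −1289 kJ

ΔH ≈ −1289 kJ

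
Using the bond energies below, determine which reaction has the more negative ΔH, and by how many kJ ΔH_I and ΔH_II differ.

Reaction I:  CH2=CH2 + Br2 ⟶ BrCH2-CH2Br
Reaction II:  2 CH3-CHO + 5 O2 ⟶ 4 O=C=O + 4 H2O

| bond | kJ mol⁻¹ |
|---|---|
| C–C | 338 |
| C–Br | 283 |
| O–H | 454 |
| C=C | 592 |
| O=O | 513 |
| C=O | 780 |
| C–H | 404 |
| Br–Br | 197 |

Reaction I:
  Bonds broken (reactants):
    Br–Br: 1 × 197 = 197
    C–H: 4 × 404 = 1616
    C=C: 1 × 592 = 592
    Σ(broken) = 2405 kJ
  Bonds formed (products):
    C–Br: 2 × 283 = 566
    C–C: 1 × 338 = 338
    C–H: 4 × 404 = 1616
    Σ(formed) = 2520 kJ
  ΔH_I = 2405 − 2520 = −115 kJ
Reaction II:
  Bonds broken (reactants):
    C–C: 2 × 338 = 676
    C–H: 8 × 404 = 3232
    C=O: 2 × 780 = 1560
    O=O: 5 × 513 = 2565
    Σ(broken) = 8033 kJ
  Bonds formed (products):
    C=O: 8 × 780 = 6240
    O–H: 8 × 454 = 3632
    Σ(formed) = 9872 kJ
  ΔH_II = 8033 − 9872 = −1839 kJ
ΔH_I − ΔH_II = +1724 kJ, so reaction II has the more negative ΔH; |ΔH_I − ΔH_II| = 1724 kJ.

Reaction II, by 1724 kJ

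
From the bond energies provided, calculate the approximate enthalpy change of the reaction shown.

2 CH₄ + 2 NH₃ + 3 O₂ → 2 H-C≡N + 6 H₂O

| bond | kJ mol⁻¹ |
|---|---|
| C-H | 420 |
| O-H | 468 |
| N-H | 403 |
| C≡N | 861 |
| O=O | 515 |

ΔH ≈ −855 kJ

Bonds broken (reactants):
  C-H: 8 × 420 = 3360
  N-H: 6 × 403 = 2418
  O=O: 3 × 515 = 1545
  Σ(broken) = 7323 kJ
Bonds formed (products):
  C≡N: 2 × 861 = 1722
  C-H: 2 × 420 = 840
  O-H: 12 × 468 = 5616
  Σ(formed) = 8178 kJ
ΔH = Σ(broken) − Σ(formed) = 7323 − 8178 = −855 kJ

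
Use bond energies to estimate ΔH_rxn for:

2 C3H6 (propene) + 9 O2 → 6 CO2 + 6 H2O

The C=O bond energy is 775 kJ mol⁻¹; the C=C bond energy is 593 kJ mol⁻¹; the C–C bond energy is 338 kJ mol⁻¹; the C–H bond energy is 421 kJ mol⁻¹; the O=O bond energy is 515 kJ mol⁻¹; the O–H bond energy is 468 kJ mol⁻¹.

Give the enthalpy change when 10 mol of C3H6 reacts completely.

Bonds broken (reactants):
  C–C: 2 × 338 = 676
  C–H: 12 × 421 = 5052
  C=C: 2 × 593 = 1186
  O=O: 9 × 515 = 4635
  Σ(broken) = 11549 kJ
Bonds formed (products):
  C=O: 12 × 775 = 9300
  O–H: 12 × 468 = 5616
  Σ(formed) = 14916 kJ
ΔH = Σ(broken) − Σ(formed) = 11549 − 14916 = −3367 kJ
For 5× the reaction as written: 5 × (−3367) = −16835 kJ

ΔH = −16835 kJ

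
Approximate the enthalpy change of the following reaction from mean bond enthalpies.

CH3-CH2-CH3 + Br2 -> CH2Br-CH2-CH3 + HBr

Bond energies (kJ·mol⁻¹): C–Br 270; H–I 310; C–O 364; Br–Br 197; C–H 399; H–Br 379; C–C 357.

Bonds broken (reactants):
  Br–Br: 1 × 197 = 197
  C–C: 2 × 357 = 714
  C–H: 8 × 399 = 3192
  Σ(broken) = 4103 kJ
Bonds formed (products):
  C–Br: 1 × 270 = 270
  C–C: 2 × 357 = 714
  C–H: 7 × 399 = 2793
  H–Br: 1 × 379 = 379
  Σ(formed) = 4156 kJ
ΔH = Σ(broken) − Σ(formed) = 4103 − 4156 = −53 kJ

ΔH ≈ −53 kJ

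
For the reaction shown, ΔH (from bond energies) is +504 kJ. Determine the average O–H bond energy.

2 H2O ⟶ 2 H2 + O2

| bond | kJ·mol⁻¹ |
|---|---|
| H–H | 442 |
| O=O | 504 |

D(O–H) ≈ 473 kJ/mol

Let D be the O–H bond energy.
Σ(broken) = 4×D = 4D
Σ(formed) = 2×442 + 1×504 = 1388
ΔH = Σ(broken) − Σ(formed) = (4D) − (1388) = −1388 + 4D
Setting this equal to +504 kJ gives 4D = 1892, so D = 473 kJ/mol.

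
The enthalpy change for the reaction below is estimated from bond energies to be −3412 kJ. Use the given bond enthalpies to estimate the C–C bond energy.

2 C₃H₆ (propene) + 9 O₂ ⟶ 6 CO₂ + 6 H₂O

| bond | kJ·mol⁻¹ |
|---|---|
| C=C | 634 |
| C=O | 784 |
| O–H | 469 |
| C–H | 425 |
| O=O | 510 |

Let D be the C–C bond energy.
Σ(broken) = 2×D + 12×425 + 2×634 + 9×510 = 10958 + 2D
Σ(formed) = 12×784 + 12×469 = 15036
ΔH = Σ(broken) − Σ(formed) = (10958 + 2D) − (15036) = −4078 + 2D
Setting this equal to −3412 kJ gives 2D = 666, so D = 333 kJ/mol.

D(C–C) ≈ 333 kJ/mol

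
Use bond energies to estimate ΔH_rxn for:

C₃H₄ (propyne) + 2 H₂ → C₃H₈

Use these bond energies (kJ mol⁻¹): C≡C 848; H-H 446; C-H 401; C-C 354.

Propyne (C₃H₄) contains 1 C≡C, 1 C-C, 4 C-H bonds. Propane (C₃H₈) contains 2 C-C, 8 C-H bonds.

ΔH ≈ −218 kJ

Bonds broken (reactants):
  C≡C: 1 × 848 = 848
  C-C: 1 × 354 = 354
  C-H: 4 × 401 = 1604
  H-H: 2 × 446 = 892
  Σ(broken) = 3698 kJ
Bonds formed (products):
  C-C: 2 × 354 = 708
  C-H: 8 × 401 = 3208
  Σ(formed) = 3916 kJ
ΔH = Σ(broken) − Σ(formed) = 3698 − 3916 = −218 kJ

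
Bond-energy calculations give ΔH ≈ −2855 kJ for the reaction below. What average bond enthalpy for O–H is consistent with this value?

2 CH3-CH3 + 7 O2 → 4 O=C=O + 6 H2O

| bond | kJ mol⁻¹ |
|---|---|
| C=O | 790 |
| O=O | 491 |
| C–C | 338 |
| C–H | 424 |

Let D be the O–H bond energy.
Σ(broken) = 2×338 + 12×424 + 7×491 = 9201
Σ(formed) = 8×790 + 12×D = 6320 + 12D
ΔH = Σ(broken) − Σ(formed) = (9201) − (6320 + 12D) = +2881 − 12D
Setting this equal to −2855 kJ gives 12D = 5736, so D = 478 kJ/mol.

D(O–H) ≈ 478 kJ/mol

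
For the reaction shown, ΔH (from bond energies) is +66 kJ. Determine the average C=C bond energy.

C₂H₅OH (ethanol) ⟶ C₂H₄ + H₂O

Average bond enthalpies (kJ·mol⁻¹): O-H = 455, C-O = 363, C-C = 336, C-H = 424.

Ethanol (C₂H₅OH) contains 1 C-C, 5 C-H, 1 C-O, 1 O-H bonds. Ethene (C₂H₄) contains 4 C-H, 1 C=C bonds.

Let D be the C=C bond energy.
Σ(broken) = 1×336 + 5×424 + 1×363 + 1×455 = 3274
Σ(formed) = 4×424 + 1×D + 2×455 = 2606 + D
ΔH = Σ(broken) − Σ(formed) = (3274) − (2606 + D) = +668 − D
Setting this equal to +66 kJ gives D = 602 kJ/mol.

D(C=C) ≈ 602 kJ/mol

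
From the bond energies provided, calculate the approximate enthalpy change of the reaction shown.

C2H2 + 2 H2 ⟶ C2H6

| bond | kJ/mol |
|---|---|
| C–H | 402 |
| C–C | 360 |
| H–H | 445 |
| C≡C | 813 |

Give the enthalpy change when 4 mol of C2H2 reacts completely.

ΔH = −1060 kJ

Bonds broken (reactants):
  C≡C: 1 × 813 = 813
  C–H: 2 × 402 = 804
  H–H: 2 × 445 = 890
  Σ(broken) = 2507 kJ
Bonds formed (products):
  C–C: 1 × 360 = 360
  C–H: 6 × 402 = 2412
  Σ(formed) = 2772 kJ
ΔH = Σ(broken) − Σ(formed) = 2507 − 2772 = −265 kJ
For 4× the reaction as written: 4 × (−265) = −1060 kJ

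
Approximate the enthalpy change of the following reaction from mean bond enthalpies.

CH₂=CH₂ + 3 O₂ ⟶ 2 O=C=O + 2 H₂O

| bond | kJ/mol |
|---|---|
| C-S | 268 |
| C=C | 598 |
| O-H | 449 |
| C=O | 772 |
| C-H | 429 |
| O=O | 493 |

ΔH ≈ −1091 kJ

Bonds broken (reactants):
  C-H: 4 × 429 = 1716
  C=C: 1 × 598 = 598
  O=O: 3 × 493 = 1479
  Σ(broken) = 3793 kJ
Bonds formed (products):
  C=O: 4 × 772 = 3088
  O-H: 4 × 449 = 1796
  Σ(formed) = 4884 kJ
ΔH = Σ(broken) − Σ(formed) = 3793 − 4884 = −1091 kJ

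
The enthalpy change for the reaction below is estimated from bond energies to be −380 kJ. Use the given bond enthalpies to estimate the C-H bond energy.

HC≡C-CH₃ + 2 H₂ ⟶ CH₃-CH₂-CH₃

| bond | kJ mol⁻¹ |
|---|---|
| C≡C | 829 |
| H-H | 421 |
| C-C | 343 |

D(C-H) ≈ 427 kJ/mol

Let D be the C-H bond energy.
Σ(broken) = 1×829 + 1×343 + 4×D + 2×421 = 2014 + 4D
Σ(formed) = 2×343 + 8×D = 686 + 8D
ΔH = Σ(broken) − Σ(formed) = (2014 + 4D) − (686 + 8D) = +1328 − 4D
Setting this equal to −380 kJ gives 4D = 1708, so D = 427 kJ/mol.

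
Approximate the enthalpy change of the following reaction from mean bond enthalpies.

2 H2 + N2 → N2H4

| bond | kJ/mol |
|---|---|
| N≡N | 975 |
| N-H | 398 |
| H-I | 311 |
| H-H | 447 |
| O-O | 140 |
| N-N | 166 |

ΔH ≈ +111 kJ

Bonds broken (reactants):
  H-H: 2 × 447 = 894
  N≡N: 1 × 975 = 975
  Σ(broken) = 1869 kJ
Bonds formed (products):
  N-H: 4 × 398 = 1592
  N-N: 1 × 166 = 166
  Σ(formed) = 1758 kJ
ΔH = Σ(broken) − Σ(formed) = 1869 − 1758 = +111 kJ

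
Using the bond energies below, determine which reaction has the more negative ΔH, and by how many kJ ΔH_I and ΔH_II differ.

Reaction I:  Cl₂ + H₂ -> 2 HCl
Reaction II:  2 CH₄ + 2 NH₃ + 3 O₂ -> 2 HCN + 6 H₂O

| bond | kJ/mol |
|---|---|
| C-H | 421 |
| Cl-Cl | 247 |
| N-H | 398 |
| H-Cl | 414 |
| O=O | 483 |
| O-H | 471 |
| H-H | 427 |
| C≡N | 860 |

Reaction I:
  Bonds broken (reactants):
    Cl-Cl: 1 × 247 = 247
    H-H: 1 × 427 = 427
    Σ(broken) = 674 kJ
  Bonds formed (products):
    H-Cl: 2 × 414 = 828
    Σ(formed) = 828 kJ
  ΔH_I = 674 − 828 = −154 kJ
Reaction II:
  Bonds broken (reactants):
    C-H: 8 × 421 = 3368
    N-H: 6 × 398 = 2388
    O=O: 3 × 483 = 1449
    Σ(broken) = 7205 kJ
  Bonds formed (products):
    C≡N: 2 × 860 = 1720
    C-H: 2 × 421 = 842
    O-H: 12 × 471 = 5652
    Σ(formed) = 8214 kJ
  ΔH_II = 7205 − 8214 = −1009 kJ
ΔH_I − ΔH_II = +855 kJ, so reaction II has the more negative ΔH; |ΔH_I − ΔH_II| = 855 kJ.

Reaction II, by 855 kJ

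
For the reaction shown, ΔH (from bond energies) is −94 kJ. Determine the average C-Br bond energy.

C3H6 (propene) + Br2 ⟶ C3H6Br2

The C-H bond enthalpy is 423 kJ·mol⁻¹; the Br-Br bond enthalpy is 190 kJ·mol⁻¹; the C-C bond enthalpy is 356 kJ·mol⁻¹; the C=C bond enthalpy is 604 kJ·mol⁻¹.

D(C-Br) ≈ 266 kJ/mol

Let D be the C-Br bond energy.
Σ(broken) = 1×190 + 1×356 + 6×423 + 1×604 = 3688
Σ(formed) = 2×D + 2×356 + 6×423 = 3250 + 2D
ΔH = Σ(broken) − Σ(formed) = (3688) − (3250 + 2D) = +438 − 2D
Setting this equal to −94 kJ gives 2D = 532, so D = 266 kJ/mol.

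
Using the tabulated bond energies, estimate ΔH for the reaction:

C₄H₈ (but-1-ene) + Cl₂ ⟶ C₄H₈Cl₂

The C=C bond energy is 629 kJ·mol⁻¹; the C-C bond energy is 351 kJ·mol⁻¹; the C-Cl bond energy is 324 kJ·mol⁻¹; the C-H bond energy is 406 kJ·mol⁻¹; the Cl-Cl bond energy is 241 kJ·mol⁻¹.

ΔH ≈ −129 kJ

Bonds broken (reactants):
  C-C: 2 × 351 = 702
  C-H: 8 × 406 = 3248
  C=C: 1 × 629 = 629
  Cl-Cl: 1 × 241 = 241
  Σ(broken) = 4820 kJ
Bonds formed (products):
  C-C: 3 × 351 = 1053
  C-Cl: 2 × 324 = 648
  C-H: 8 × 406 = 3248
  Σ(formed) = 4949 kJ
ΔH = Σ(broken) − Σ(formed) = 4820 − 4949 = −129 kJ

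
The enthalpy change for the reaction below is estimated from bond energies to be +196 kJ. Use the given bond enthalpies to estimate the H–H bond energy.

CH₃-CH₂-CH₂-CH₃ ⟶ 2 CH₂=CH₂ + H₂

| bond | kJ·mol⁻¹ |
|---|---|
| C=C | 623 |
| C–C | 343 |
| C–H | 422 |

Let D be the H–H bond energy.
Σ(broken) = 3×343 + 10×422 = 5249
Σ(formed) = 8×422 + 2×623 + 1×D = 4622 + D
ΔH = Σ(broken) − Σ(formed) = (5249) − (4622 + D) = +627 − D
Setting this equal to +196 kJ gives D = 431 kJ/mol.

D(H–H) ≈ 431 kJ/mol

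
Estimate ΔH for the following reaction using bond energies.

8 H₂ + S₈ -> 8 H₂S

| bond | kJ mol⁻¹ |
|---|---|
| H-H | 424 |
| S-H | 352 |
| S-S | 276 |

Bonds broken (reactants):
  H-H: 8 × 424 = 3392
  S-S: 8 × 276 = 2208
  Σ(broken) = 5600 kJ
Bonds formed (products):
  S-H: 16 × 352 = 5632
  Σ(formed) = 5632 kJ
ΔH = Σ(broken) − Σ(formed) = 5600 − 5632 = −32 kJ

ΔH ≈ −32 kJ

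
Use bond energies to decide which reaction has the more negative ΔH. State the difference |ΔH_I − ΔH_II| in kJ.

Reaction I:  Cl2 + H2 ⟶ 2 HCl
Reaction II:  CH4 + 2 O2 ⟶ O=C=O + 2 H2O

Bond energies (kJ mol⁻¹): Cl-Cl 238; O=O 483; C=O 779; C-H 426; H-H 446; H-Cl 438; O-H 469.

Reaction I:
  Bonds broken (reactants):
    Cl-Cl: 1 × 238 = 238
    H-H: 1 × 446 = 446
    Σ(broken) = 684 kJ
  Bonds formed (products):
    H-Cl: 2 × 438 = 876
    Σ(formed) = 876 kJ
  ΔH_I = 684 − 876 = −192 kJ
Reaction II:
  Bonds broken (reactants):
    C-H: 4 × 426 = 1704
    O=O: 2 × 483 = 966
    Σ(broken) = 2670 kJ
  Bonds formed (products):
    C=O: 2 × 779 = 1558
    O-H: 4 × 469 = 1876
    Σ(formed) = 3434 kJ
  ΔH_II = 2670 − 3434 = −764 kJ
ΔH_I − ΔH_II = +572 kJ, so reaction II has the more negative ΔH; |ΔH_I − ΔH_II| = 572 kJ.

Reaction II, by 572 kJ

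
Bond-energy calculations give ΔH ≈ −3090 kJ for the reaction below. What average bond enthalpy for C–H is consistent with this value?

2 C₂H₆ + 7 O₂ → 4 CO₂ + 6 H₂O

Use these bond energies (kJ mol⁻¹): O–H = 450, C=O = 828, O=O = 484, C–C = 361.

D(C–H) ≈ 402 kJ/mol

Let D be the C–H bond energy.
Σ(broken) = 2×361 + 12×D + 7×484 = 4110 + 12D
Σ(formed) = 8×828 + 12×450 = 12024
ΔH = Σ(broken) − Σ(formed) = (4110 + 12D) − (12024) = −7914 + 12D
Setting this equal to −3090 kJ gives 12D = 4824, so D = 402 kJ/mol.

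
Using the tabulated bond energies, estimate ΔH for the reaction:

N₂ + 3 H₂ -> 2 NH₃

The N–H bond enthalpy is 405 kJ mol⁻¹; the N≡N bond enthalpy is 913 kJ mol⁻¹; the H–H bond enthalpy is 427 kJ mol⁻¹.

ΔH ≈ −236 kJ

Bonds broken (reactants):
  H–H: 3 × 427 = 1281
  N≡N: 1 × 913 = 913
  Σ(broken) = 2194 kJ
Bonds formed (products):
  N–H: 6 × 405 = 2430
  Σ(formed) = 2430 kJ
ΔH = Σ(broken) − Σ(formed) = 2194 − 2430 = −236 kJ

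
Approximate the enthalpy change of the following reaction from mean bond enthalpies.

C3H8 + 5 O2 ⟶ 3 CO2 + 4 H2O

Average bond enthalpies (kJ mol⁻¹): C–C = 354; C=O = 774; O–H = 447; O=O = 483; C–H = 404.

Bonds broken (reactants):
  C–C: 2 × 354 = 708
  C–H: 8 × 404 = 3232
  O=O: 5 × 483 = 2415
  Σ(broken) = 6355 kJ
Bonds formed (products):
  C=O: 6 × 774 = 4644
  O–H: 8 × 447 = 3576
  Σ(formed) = 8220 kJ
ΔH = Σ(broken) − Σ(formed) = 6355 − 8220 = −1865 kJ

ΔH ≈ −1865 kJ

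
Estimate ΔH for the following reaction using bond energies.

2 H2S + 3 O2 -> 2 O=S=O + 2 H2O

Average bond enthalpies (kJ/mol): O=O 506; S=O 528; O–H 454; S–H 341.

Bonds broken (reactants):
  O=O: 3 × 506 = 1518
  S–H: 4 × 341 = 1364
  Σ(broken) = 2882 kJ
Bonds formed (products):
  O–H: 4 × 454 = 1816
  S=O: 4 × 528 = 2112
  Σ(formed) = 3928 kJ
ΔH = Σ(broken) − Σ(formed) = 2882 − 3928 = −1046 kJ

ΔH ≈ −1046 kJ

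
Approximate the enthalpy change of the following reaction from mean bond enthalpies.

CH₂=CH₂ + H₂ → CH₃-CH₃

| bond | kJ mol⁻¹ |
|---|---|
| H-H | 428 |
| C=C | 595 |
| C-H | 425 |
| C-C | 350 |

ΔH ≈ −177 kJ

Bonds broken (reactants):
  C-H: 4 × 425 = 1700
  C=C: 1 × 595 = 595
  H-H: 1 × 428 = 428
  Σ(broken) = 2723 kJ
Bonds formed (products):
  C-C: 1 × 350 = 350
  C-H: 6 × 425 = 2550
  Σ(formed) = 2900 kJ
ΔH = Σ(broken) − Σ(formed) = 2723 − 2900 = −177 kJ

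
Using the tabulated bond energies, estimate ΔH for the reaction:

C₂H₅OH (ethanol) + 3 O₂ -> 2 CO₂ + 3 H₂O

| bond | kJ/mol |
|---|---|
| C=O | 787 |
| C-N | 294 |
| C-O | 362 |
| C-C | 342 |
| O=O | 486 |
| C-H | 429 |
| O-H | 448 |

Bonds broken (reactants):
  C-C: 1 × 342 = 342
  C-H: 5 × 429 = 2145
  C-O: 1 × 362 = 362
  O-H: 1 × 448 = 448
  O=O: 3 × 486 = 1458
  Σ(broken) = 4755 kJ
Bonds formed (products):
  C=O: 4 × 787 = 3148
  O-H: 6 × 448 = 2688
  Σ(formed) = 5836 kJ
ΔH = Σ(broken) − Σ(formed) = 4755 − 5836 = −1081 kJ

ΔH ≈ −1081 kJ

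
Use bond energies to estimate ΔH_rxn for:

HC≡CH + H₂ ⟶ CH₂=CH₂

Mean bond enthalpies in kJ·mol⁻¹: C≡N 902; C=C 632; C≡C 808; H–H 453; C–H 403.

ΔH ≈ −177 kJ

Bonds broken (reactants):
  C≡C: 1 × 808 = 808
  C–H: 2 × 403 = 806
  H–H: 1 × 453 = 453
  Σ(broken) = 2067 kJ
Bonds formed (products):
  C–H: 4 × 403 = 1612
  C=C: 1 × 632 = 632
  Σ(formed) = 2244 kJ
ΔH = Σ(broken) − Σ(formed) = 2067 − 2244 = −177 kJ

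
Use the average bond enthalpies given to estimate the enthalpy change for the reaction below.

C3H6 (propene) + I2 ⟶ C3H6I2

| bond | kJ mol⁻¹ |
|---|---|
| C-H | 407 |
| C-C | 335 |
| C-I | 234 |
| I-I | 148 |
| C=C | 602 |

ΔH ≈ −53 kJ

Bonds broken (reactants):
  C-C: 1 × 335 = 335
  C-H: 6 × 407 = 2442
  C=C: 1 × 602 = 602
  I-I: 1 × 148 = 148
  Σ(broken) = 3527 kJ
Bonds formed (products):
  C-C: 2 × 335 = 670
  C-H: 6 × 407 = 2442
  C-I: 2 × 234 = 468
  Σ(formed) = 3580 kJ
ΔH = Σ(broken) − Σ(formed) = 3527 − 3580 = −53 kJ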